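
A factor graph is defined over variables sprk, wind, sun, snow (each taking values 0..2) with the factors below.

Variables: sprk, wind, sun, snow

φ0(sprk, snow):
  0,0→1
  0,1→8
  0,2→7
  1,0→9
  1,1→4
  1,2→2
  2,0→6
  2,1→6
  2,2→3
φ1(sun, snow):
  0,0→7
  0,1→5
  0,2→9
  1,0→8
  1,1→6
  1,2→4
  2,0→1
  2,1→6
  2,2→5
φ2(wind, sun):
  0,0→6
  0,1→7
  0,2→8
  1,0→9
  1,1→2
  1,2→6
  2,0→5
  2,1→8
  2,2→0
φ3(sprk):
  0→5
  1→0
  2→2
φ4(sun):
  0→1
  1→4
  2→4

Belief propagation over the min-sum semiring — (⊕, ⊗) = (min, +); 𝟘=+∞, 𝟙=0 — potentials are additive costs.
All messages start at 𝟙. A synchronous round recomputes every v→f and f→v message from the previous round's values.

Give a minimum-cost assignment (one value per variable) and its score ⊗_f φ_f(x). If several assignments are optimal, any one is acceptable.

assignment: (sprk=0, wind=2, sun=2, snow=0); score = 11

init: all messages = 𝟙 over 3 values
r1 m[φ0→sprk] = [1, 2, 3]
r1 m[φ0→snow] = [1, 4, 2]
r1 m[φ1→sun] = [5, 4, 1]
r1 m[φ1→snow] = [1, 5, 4]
r1 m[φ2→wind] = [6, 2, 0]
r1 m[φ2→sun] = [5, 2, 0]
r1 m[φ3→sprk] = [5, 0, 2]
r1 m[φ4→sun] = [1, 4, 4]
r1 m[sprk→φ0] = [0, 0, 0]
r1 m[sprk→φ3] = [0, 0, 0]
r1 m[wind→φ2] = [0, 0, 0]
r1 m[sun→φ1] = [0, 0, 0]
r1 m[sun→φ2] = [0, 0, 0]
r1 m[sun→φ4] = [0, 0, 0]
r1 m[snow→φ0] = [0, 0, 0]
r1 m[snow→φ1] = [0, 0, 0]
r2 m[φ0→sprk] = [1, 2, 3]
r2 m[φ0→snow] = [1, 4, 2]
r2 m[φ1→sun] = [5, 4, 1]
r2 m[φ1→snow] = [1, 5, 4]
r2 m[φ2→wind] = [6, 2, 0]
r2 m[φ2→sun] = [5, 2, 0]
r2 m[φ3→sprk] = [5, 0, 2]
r2 m[φ4→sun] = [1, 4, 4]
r2 m[sprk→φ0] = [5, 0, 2]
r2 m[sprk→φ3] = [1, 2, 3]
r2 m[wind→φ2] = [0, 0, 0]
r2 m[sun→φ1] = [6, 6, 4]
r2 m[sun→φ2] = [6, 8, 5]
r2 m[sun→φ4] = [10, 6, 1]
r2 m[snow→φ0] = [1, 5, 4]
r2 m[snow→φ1] = [1, 4, 2]
r3 m[φ0→sprk] = [2, 6, 7]
r3 m[φ0→snow] = [6, 4, 2]
r3 m[φ1→sun] = [8, 6, 2]
r3 m[φ1→snow] = [5, 10, 9]
r3 m[φ2→wind] = [12, 10, 5]
r3 m[φ2→sun] = [5, 2, 0]
r3 m[φ3→sprk] = [5, 0, 2]
r3 m[φ4→sun] = [1, 4, 4]
r3 m[sprk→φ0] = [5, 0, 2]
r3 m[sprk→φ3] = [1, 2, 3]
r3 m[wind→φ2] = [0, 0, 0]
r3 m[sun→φ1] = [6, 6, 4]
r3 m[sun→φ2] = [6, 8, 5]
r3 m[sun→φ4] = [10, 6, 1]
r3 m[snow→φ0] = [1, 5, 4]
r3 m[snow→φ1] = [1, 4, 2]
r4 m[φ0→sprk] = [2, 6, 7]
r4 m[φ0→snow] = [6, 4, 2]
r4 m[φ1→sun] = [8, 6, 2]
r4 m[φ1→snow] = [5, 10, 9]
r4 m[φ2→wind] = [12, 10, 5]
r4 m[φ2→sun] = [5, 2, 0]
r4 m[φ3→sprk] = [5, 0, 2]
r4 m[φ4→sun] = [1, 4, 4]
r4 m[sprk→φ0] = [5, 0, 2]
r4 m[sprk→φ3] = [2, 6, 7]
r4 m[wind→φ2] = [0, 0, 0]
r4 m[sun→φ1] = [6, 6, 4]
r4 m[sun→φ2] = [9, 10, 6]
r4 m[sun→φ4] = [13, 8, 2]
r4 m[snow→φ0] = [5, 10, 9]
r4 m[snow→φ1] = [6, 4, 2]
r5 m[φ0→sprk] = [6, 11, 11]
r5 m[φ0→snow] = [6, 4, 2]
r5 m[φ1→sun] = [9, 6, 7]
r5 m[φ1→snow] = [5, 10, 9]
r5 m[φ2→wind] = [14, 12, 6]
r5 m[φ2→sun] = [5, 2, 0]
r5 m[φ3→sprk] = [5, 0, 2]
r5 m[φ4→sun] = [1, 4, 4]
r5 m[sprk→φ0] = [5, 0, 2]
r5 m[sprk→φ3] = [2, 6, 7]
r5 m[wind→φ2] = [0, 0, 0]
r5 m[sun→φ1] = [6, 6, 4]
r5 m[sun→φ2] = [9, 10, 6]
r5 m[sun→φ4] = [13, 8, 2]
r5 m[snow→φ0] = [5, 10, 9]
r5 m[snow→φ1] = [6, 4, 2]
r6 m[φ0→sprk] = [6, 11, 11]
r6 m[φ0→snow] = [6, 4, 2]
r6 m[φ1→sun] = [9, 6, 7]
r6 m[φ1→snow] = [5, 10, 9]
r6 m[φ2→wind] = [14, 12, 6]
r6 m[φ2→sun] = [5, 2, 0]
r6 m[φ3→sprk] = [5, 0, 2]
r6 m[φ4→sun] = [1, 4, 4]
r6 m[sprk→φ0] = [5, 0, 2]
r6 m[sprk→φ3] = [6, 11, 11]
r6 m[wind→φ2] = [0, 0, 0]
r6 m[sun→φ1] = [6, 6, 4]
r6 m[sun→φ2] = [10, 10, 11]
r6 m[sun→φ4] = [14, 8, 7]
r6 m[snow→φ0] = [5, 10, 9]
r6 m[snow→φ1] = [6, 4, 2]
r7 m[φ0→sprk] = [6, 11, 11]
r7 m[φ0→snow] = [6, 4, 2]
r7 m[φ1→sun] = [9, 6, 7]
r7 m[φ1→snow] = [5, 10, 9]
r7 m[φ2→wind] = [16, 12, 11]
r7 m[φ2→sun] = [5, 2, 0]
r7 m[φ3→sprk] = [5, 0, 2]
r7 m[φ4→sun] = [1, 4, 4]
r7 m[sprk→φ0] = [5, 0, 2]
r7 m[sprk→φ3] = [6, 11, 11]
r7 m[wind→φ2] = [0, 0, 0]
r7 m[sun→φ1] = [6, 6, 4]
r7 m[sun→φ2] = [10, 10, 11]
r7 m[sun→φ4] = [14, 8, 7]
r7 m[snow→φ0] = [5, 10, 9]
r7 m[snow→φ1] = [6, 4, 2]
r8 m[φ0→sprk] = [6, 11, 11]
r8 m[φ0→snow] = [6, 4, 2]
r8 m[φ1→sun] = [9, 6, 7]
r8 m[φ1→snow] = [5, 10, 9]
r8 m[φ2→wind] = [16, 12, 11]
r8 m[φ2→sun] = [5, 2, 0]
r8 m[φ3→sprk] = [5, 0, 2]
r8 m[φ4→sun] = [1, 4, 4]
r8 m[sprk→φ0] = [5, 0, 2]
r8 m[sprk→φ3] = [6, 11, 11]
r8 m[wind→φ2] = [0, 0, 0]
r8 m[sun→φ1] = [6, 6, 4]
r8 m[sun→φ2] = [10, 10, 11]
r8 m[sun→φ4] = [14, 8, 7]
r8 m[snow→φ0] = [5, 10, 9]
r8 m[snow→φ1] = [6, 4, 2]
fixed point reached at round 8
traceback from sprk: (sprk=0, wind=2, sun=2, snow=0), score=11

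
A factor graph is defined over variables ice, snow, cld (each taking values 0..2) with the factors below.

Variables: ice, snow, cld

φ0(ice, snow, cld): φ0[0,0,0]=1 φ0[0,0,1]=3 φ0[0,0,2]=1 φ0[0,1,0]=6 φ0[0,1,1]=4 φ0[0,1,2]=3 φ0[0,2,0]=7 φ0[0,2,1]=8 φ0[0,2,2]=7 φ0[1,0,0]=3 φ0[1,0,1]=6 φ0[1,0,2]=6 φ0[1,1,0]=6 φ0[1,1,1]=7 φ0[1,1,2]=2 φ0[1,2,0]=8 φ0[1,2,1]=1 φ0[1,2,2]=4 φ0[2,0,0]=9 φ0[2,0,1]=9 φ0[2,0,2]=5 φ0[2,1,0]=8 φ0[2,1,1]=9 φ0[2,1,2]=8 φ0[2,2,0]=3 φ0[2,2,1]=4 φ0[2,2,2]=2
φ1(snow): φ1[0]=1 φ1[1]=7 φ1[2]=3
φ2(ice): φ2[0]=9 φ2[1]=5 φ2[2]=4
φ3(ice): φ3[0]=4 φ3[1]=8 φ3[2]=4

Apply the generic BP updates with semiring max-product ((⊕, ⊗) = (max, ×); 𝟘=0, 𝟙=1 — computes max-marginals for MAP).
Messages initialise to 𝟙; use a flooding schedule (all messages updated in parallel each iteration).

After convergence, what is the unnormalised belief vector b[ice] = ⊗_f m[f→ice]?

init: all messages = 𝟙 over 3 values
r1 m[φ0→ice] = [8, 8, 9]
r1 m[φ0→snow] = [9, 9, 8]
r1 m[φ0→cld] = [9, 9, 8]
r1 m[φ1→snow] = [1, 7, 3]
r1 m[φ2→ice] = [9, 5, 4]
r1 m[φ3→ice] = [4, 8, 4]
r1 m[ice→φ0] = [1, 1, 1]
r1 m[ice→φ2] = [1, 1, 1]
r1 m[ice→φ3] = [1, 1, 1]
r1 m[snow→φ0] = [1, 1, 1]
r1 m[snow→φ1] = [1, 1, 1]
r1 m[cld→φ0] = [1, 1, 1]
r2 m[φ0→ice] = [8, 8, 9]
r2 m[φ0→snow] = [9, 9, 8]
r2 m[φ0→cld] = [9, 9, 8]
r2 m[φ1→snow] = [1, 7, 3]
r2 m[φ2→ice] = [9, 5, 4]
r2 m[φ3→ice] = [4, 8, 4]
r2 m[ice→φ0] = [36, 40, 16]
r2 m[ice→φ2] = [32, 64, 36]
r2 m[ice→φ3] = [72, 40, 36]
r2 m[snow→φ0] = [1, 7, 3]
r2 m[snow→φ1] = [9, 9, 8]
r2 m[cld→φ0] = [1, 1, 1]
r3 m[φ0→ice] = [42, 49, 63]
r3 m[φ0→snow] = [240, 280, 320]
r3 m[φ0→cld] = [1680, 1960, 896]
r3 m[φ1→snow] = [1, 7, 3]
r3 m[φ2→ice] = [9, 5, 4]
r3 m[φ3→ice] = [4, 8, 4]
r3 m[ice→φ0] = [36, 40, 16]
r3 m[ice→φ2] = [32, 64, 36]
r3 m[ice→φ3] = [72, 40, 36]
r3 m[snow→φ0] = [1, 7, 3]
r3 m[snow→φ1] = [9, 9, 8]
r3 m[cld→φ0] = [1, 1, 1]
r4 m[φ0→ice] = [42, 49, 63]
r4 m[φ0→snow] = [240, 280, 320]
r4 m[φ0→cld] = [1680, 1960, 896]
r4 m[φ1→snow] = [1, 7, 3]
r4 m[φ2→ice] = [9, 5, 4]
r4 m[φ3→ice] = [4, 8, 4]
r4 m[ice→φ0] = [36, 40, 16]
r4 m[ice→φ2] = [168, 392, 252]
r4 m[ice→φ3] = [378, 245, 252]
r4 m[snow→φ0] = [1, 7, 3]
r4 m[snow→φ1] = [240, 280, 320]
r4 m[cld→φ0] = [1, 1, 1]
r5 m[φ0→ice] = [42, 49, 63]
r5 m[φ0→snow] = [240, 280, 320]
r5 m[φ0→cld] = [1680, 1960, 896]
r5 m[φ1→snow] = [1, 7, 3]
r5 m[φ2→ice] = [9, 5, 4]
r5 m[φ3→ice] = [4, 8, 4]
r5 m[ice→φ0] = [36, 40, 16]
r5 m[ice→φ2] = [168, 392, 252]
r5 m[ice→φ3] = [378, 245, 252]
r5 m[snow→φ0] = [1, 7, 3]
r5 m[snow→φ1] = [240, 280, 320]
r5 m[cld→φ0] = [1, 1, 1]
fixed point reached at round 5
b[ice] = ⊗ incoming = [1512, 1960, 1008]

b[ice] = [1512, 1960, 1008]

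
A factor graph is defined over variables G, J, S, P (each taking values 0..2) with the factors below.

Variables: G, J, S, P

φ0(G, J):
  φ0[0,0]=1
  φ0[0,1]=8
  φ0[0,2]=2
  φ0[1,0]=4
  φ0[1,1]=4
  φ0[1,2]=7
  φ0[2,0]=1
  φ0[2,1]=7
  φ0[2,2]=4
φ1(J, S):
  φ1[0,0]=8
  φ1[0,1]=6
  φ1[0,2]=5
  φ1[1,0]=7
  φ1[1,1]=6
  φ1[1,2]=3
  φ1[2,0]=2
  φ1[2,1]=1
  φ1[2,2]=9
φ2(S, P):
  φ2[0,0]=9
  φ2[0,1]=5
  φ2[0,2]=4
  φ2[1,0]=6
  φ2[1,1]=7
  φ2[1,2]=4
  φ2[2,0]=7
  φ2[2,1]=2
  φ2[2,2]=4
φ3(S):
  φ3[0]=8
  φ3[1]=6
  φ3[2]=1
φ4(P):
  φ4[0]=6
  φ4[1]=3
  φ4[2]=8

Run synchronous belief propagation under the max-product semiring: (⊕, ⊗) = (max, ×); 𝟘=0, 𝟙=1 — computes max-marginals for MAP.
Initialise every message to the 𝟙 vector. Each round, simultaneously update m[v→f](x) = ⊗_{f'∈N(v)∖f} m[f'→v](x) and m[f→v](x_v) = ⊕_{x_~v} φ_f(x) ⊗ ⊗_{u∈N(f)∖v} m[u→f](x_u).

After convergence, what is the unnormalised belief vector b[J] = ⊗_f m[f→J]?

init: all messages = 𝟙 over 3 values
r1 m[φ0→G] = [8, 7, 7]
r1 m[φ0→J] = [4, 8, 7]
r1 m[φ1→J] = [8, 7, 9]
r1 m[φ1→S] = [8, 6, 9]
r1 m[φ2→S] = [9, 7, 7]
r1 m[φ2→P] = [9, 7, 4]
r1 m[φ3→S] = [8, 6, 1]
r1 m[φ4→P] = [6, 3, 8]
r1 m[G→φ0] = [1, 1, 1]
r1 m[J→φ0] = [1, 1, 1]
r1 m[J→φ1] = [1, 1, 1]
r1 m[S→φ1] = [1, 1, 1]
r1 m[S→φ2] = [1, 1, 1]
r1 m[S→φ3] = [1, 1, 1]
r1 m[P→φ2] = [1, 1, 1]
r1 m[P→φ4] = [1, 1, 1]
r2 m[φ0→G] = [8, 7, 7]
r2 m[φ0→J] = [4, 8, 7]
r2 m[φ1→J] = [8, 7, 9]
r2 m[φ1→S] = [8, 6, 9]
r2 m[φ2→S] = [9, 7, 7]
r2 m[φ2→P] = [9, 7, 4]
r2 m[φ3→S] = [8, 6, 1]
r2 m[φ4→P] = [6, 3, 8]
r2 m[G→φ0] = [1, 1, 1]
r2 m[J→φ0] = [8, 7, 9]
r2 m[J→φ1] = [4, 8, 7]
r2 m[S→φ1] = [72, 42, 7]
r2 m[S→φ2] = [64, 36, 9]
r2 m[S→φ3] = [72, 42, 63]
r2 m[P→φ2] = [6, 3, 8]
r2 m[P→φ4] = [9, 7, 4]
r3 m[φ0→G] = [56, 63, 49]
r3 m[φ0→J] = [4, 8, 7]
r3 m[φ1→J] = [576, 504, 144]
r3 m[φ1→S] = [56, 48, 63]
r3 m[φ2→S] = [54, 36, 42]
r3 m[φ2→P] = [576, 320, 256]
r3 m[φ3→S] = [8, 6, 1]
r3 m[φ4→P] = [6, 3, 8]
r3 m[G→φ0] = [1, 1, 1]
r3 m[J→φ0] = [8, 7, 9]
r3 m[J→φ1] = [4, 8, 7]
r3 m[S→φ1] = [72, 42, 7]
r3 m[S→φ2] = [64, 36, 9]
r3 m[S→φ3] = [72, 42, 63]
r3 m[P→φ2] = [6, 3, 8]
r3 m[P→φ4] = [9, 7, 4]
r4 m[φ0→G] = [56, 63, 49]
r4 m[φ0→J] = [4, 8, 7]
r4 m[φ1→J] = [576, 504, 144]
r4 m[φ1→S] = [56, 48, 63]
r4 m[φ2→S] = [54, 36, 42]
r4 m[φ2→P] = [576, 320, 256]
r4 m[φ3→S] = [8, 6, 1]
r4 m[φ4→P] = [6, 3, 8]
r4 m[G→φ0] = [1, 1, 1]
r4 m[J→φ0] = [576, 504, 144]
r4 m[J→φ1] = [4, 8, 7]
r4 m[S→φ1] = [432, 216, 42]
r4 m[S→φ2] = [448, 288, 63]
r4 m[S→φ3] = [3024, 1728, 2646]
r4 m[P→φ2] = [6, 3, 8]
r4 m[P→φ4] = [576, 320, 256]
r5 m[φ0→G] = [4032, 2304, 3528]
r5 m[φ0→J] = [4, 8, 7]
r5 m[φ1→J] = [3456, 3024, 864]
r5 m[φ1→S] = [56, 48, 63]
r5 m[φ2→S] = [54, 36, 42]
r5 m[φ2→P] = [4032, 2240, 1792]
r5 m[φ3→S] = [8, 6, 1]
r5 m[φ4→P] = [6, 3, 8]
r5 m[G→φ0] = [1, 1, 1]
r5 m[J→φ0] = [576, 504, 144]
r5 m[J→φ1] = [4, 8, 7]
r5 m[S→φ1] = [432, 216, 42]
r5 m[S→φ2] = [448, 288, 63]
r5 m[S→φ3] = [3024, 1728, 2646]
r5 m[P→φ2] = [6, 3, 8]
r5 m[P→φ4] = [576, 320, 256]
r6 m[φ0→G] = [4032, 2304, 3528]
r6 m[φ0→J] = [4, 8, 7]
r6 m[φ1→J] = [3456, 3024, 864]
r6 m[φ1→S] = [56, 48, 63]
r6 m[φ2→S] = [54, 36, 42]
r6 m[φ2→P] = [4032, 2240, 1792]
r6 m[φ3→S] = [8, 6, 1]
r6 m[φ4→P] = [6, 3, 8]
r6 m[G→φ0] = [1, 1, 1]
r6 m[J→φ0] = [3456, 3024, 864]
r6 m[J→φ1] = [4, 8, 7]
r6 m[S→φ1] = [432, 216, 42]
r6 m[S→φ2] = [448, 288, 63]
r6 m[S→φ3] = [3024, 1728, 2646]
r6 m[P→φ2] = [6, 3, 8]
r6 m[P→φ4] = [4032, 2240, 1792]
r7 m[φ0→G] = [24192, 13824, 21168]
r7 m[φ0→J] = [4, 8, 7]
r7 m[φ1→J] = [3456, 3024, 864]
r7 m[φ1→S] = [56, 48, 63]
r7 m[φ2→S] = [54, 36, 42]
r7 m[φ2→P] = [4032, 2240, 1792]
r7 m[φ3→S] = [8, 6, 1]
r7 m[φ4→P] = [6, 3, 8]
r7 m[G→φ0] = [1, 1, 1]
r7 m[J→φ0] = [3456, 3024, 864]
r7 m[J→φ1] = [4, 8, 7]
r7 m[S→φ1] = [432, 216, 42]
r7 m[S→φ2] = [448, 288, 63]
r7 m[S→φ3] = [3024, 1728, 2646]
r7 m[P→φ2] = [6, 3, 8]
r7 m[P→φ4] = [4032, 2240, 1792]
r8 m[φ0→G] = [24192, 13824, 21168]
r8 m[φ0→J] = [4, 8, 7]
r8 m[φ1→J] = [3456, 3024, 864]
r8 m[φ1→S] = [56, 48, 63]
r8 m[φ2→S] = [54, 36, 42]
r8 m[φ2→P] = [4032, 2240, 1792]
r8 m[φ3→S] = [8, 6, 1]
r8 m[φ4→P] = [6, 3, 8]
r8 m[G→φ0] = [1, 1, 1]
r8 m[J→φ0] = [3456, 3024, 864]
r8 m[J→φ1] = [4, 8, 7]
r8 m[S→φ1] = [432, 216, 42]
r8 m[S→φ2] = [448, 288, 63]
r8 m[S→φ3] = [3024, 1728, 2646]
r8 m[P→φ2] = [6, 3, 8]
r8 m[P→φ4] = [4032, 2240, 1792]
fixed point reached at round 8
b[J] = ⊗ incoming = [13824, 24192, 6048]

b[J] = [13824, 24192, 6048]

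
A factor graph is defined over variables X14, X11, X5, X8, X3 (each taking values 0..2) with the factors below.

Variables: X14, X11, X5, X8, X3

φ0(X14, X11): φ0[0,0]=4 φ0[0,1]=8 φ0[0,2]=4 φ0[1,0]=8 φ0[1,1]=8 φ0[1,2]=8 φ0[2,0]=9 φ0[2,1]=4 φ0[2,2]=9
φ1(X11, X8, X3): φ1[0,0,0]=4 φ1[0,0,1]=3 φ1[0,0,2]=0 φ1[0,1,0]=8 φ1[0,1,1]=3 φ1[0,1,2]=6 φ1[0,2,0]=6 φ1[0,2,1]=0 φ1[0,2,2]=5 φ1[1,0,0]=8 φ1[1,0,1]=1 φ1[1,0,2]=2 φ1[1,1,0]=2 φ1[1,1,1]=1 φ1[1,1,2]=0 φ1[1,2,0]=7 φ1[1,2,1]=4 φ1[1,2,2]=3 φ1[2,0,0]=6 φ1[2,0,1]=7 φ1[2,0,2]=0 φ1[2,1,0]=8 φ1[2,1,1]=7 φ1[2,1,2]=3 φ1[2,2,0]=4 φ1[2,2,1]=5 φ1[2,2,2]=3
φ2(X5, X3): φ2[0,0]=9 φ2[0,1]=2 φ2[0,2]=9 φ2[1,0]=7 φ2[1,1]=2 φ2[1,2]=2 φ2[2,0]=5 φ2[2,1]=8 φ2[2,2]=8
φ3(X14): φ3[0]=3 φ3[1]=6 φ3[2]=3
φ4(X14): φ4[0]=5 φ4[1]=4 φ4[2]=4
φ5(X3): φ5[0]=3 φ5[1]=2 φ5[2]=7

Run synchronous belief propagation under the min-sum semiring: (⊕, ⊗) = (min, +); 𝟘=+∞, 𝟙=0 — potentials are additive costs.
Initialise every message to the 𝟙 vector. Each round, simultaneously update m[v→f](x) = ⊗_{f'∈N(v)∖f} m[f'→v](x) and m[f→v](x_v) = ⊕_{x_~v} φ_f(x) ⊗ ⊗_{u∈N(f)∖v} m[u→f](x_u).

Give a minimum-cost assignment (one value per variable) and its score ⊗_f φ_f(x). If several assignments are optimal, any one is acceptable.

init: all messages = 𝟙 over 3 values
r1 m[φ0→X14] = [4, 8, 4]
r1 m[φ0→X11] = [4, 4, 4]
r1 m[φ1→X11] = [0, 0, 0]
r1 m[φ1→X8] = [0, 0, 0]
r1 m[φ1→X3] = [2, 0, 0]
r1 m[φ2→X5] = [2, 2, 5]
r1 m[φ2→X3] = [5, 2, 2]
r1 m[φ3→X14] = [3, 6, 3]
r1 m[φ4→X14] = [5, 4, 4]
r1 m[φ5→X3] = [3, 2, 7]
r1 m[X14→φ0] = [0, 0, 0]
r1 m[X14→φ3] = [0, 0, 0]
r1 m[X14→φ4] = [0, 0, 0]
r1 m[X11→φ0] = [0, 0, 0]
r1 m[X11→φ1] = [0, 0, 0]
r1 m[X5→φ2] = [0, 0, 0]
r1 m[X8→φ1] = [0, 0, 0]
r1 m[X3→φ1] = [0, 0, 0]
r1 m[X3→φ2] = [0, 0, 0]
r1 m[X3→φ5] = [0, 0, 0]
r2 m[φ0→X14] = [4, 8, 4]
r2 m[φ0→X11] = [4, 4, 4]
r2 m[φ1→X11] = [0, 0, 0]
r2 m[φ1→X8] = [0, 0, 0]
r2 m[φ1→X3] = [2, 0, 0]
r2 m[φ2→X5] = [2, 2, 5]
r2 m[φ2→X3] = [5, 2, 2]
r2 m[φ3→X14] = [3, 6, 3]
r2 m[φ4→X14] = [5, 4, 4]
r2 m[φ5→X3] = [3, 2, 7]
r2 m[X14→φ0] = [8, 10, 7]
r2 m[X14→φ3] = [9, 12, 8]
r2 m[X14→φ4] = [7, 14, 7]
r2 m[X11→φ0] = [0, 0, 0]
r2 m[X11→φ1] = [4, 4, 4]
r2 m[X5→φ2] = [0, 0, 0]
r2 m[X8→φ1] = [0, 0, 0]
r2 m[X3→φ1] = [8, 4, 9]
r2 m[X3→φ2] = [5, 2, 7]
r2 m[X3→φ5] = [7, 2, 2]
r3 m[φ0→X14] = [4, 8, 4]
r3 m[φ0→X11] = [12, 11, 12]
r3 m[φ1→X11] = [4, 5, 9]
r3 m[φ1→X8] = [9, 9, 8]
r3 m[φ1→X3] = [6, 4, 4]
r3 m[φ2→X5] = [4, 4, 10]
r3 m[φ2→X3] = [5, 2, 2]
r3 m[φ3→X14] = [3, 6, 3]
r3 m[φ4→X14] = [5, 4, 4]
r3 m[φ5→X3] = [3, 2, 7]
r3 m[X14→φ0] = [8, 10, 7]
r3 m[X14→φ3] = [9, 12, 8]
r3 m[X14→φ4] = [7, 14, 7]
r3 m[X11→φ0] = [0, 0, 0]
r3 m[X11→φ1] = [4, 4, 4]
r3 m[X5→φ2] = [0, 0, 0]
r3 m[X8→φ1] = [0, 0, 0]
r3 m[X3→φ1] = [8, 4, 9]
r3 m[X3→φ2] = [5, 2, 7]
r3 m[X3→φ5] = [7, 2, 2]
r4 m[φ0→X14] = [4, 8, 4]
r4 m[φ0→X11] = [12, 11, 12]
r4 m[φ1→X11] = [4, 5, 9]
r4 m[φ1→X8] = [9, 9, 8]
r4 m[φ1→X3] = [6, 4, 4]
r4 m[φ2→X5] = [4, 4, 10]
r4 m[φ2→X3] = [5, 2, 2]
r4 m[φ3→X14] = [3, 6, 3]
r4 m[φ4→X14] = [5, 4, 4]
r4 m[φ5→X3] = [3, 2, 7]
r4 m[X14→φ0] = [8, 10, 7]
r4 m[X14→φ3] = [9, 12, 8]
r4 m[X14→φ4] = [7, 14, 7]
r4 m[X11→φ0] = [4, 5, 9]
r4 m[X11→φ1] = [12, 11, 12]
r4 m[X5→φ2] = [0, 0, 0]
r4 m[X8→φ1] = [0, 0, 0]
r4 m[X3→φ1] = [8, 4, 9]
r4 m[X3→φ2] = [9, 6, 11]
r4 m[X3→φ5] = [11, 6, 6]
r5 m[φ0→X14] = [8, 12, 9]
r5 m[φ0→X11] = [12, 11, 12]
r5 m[φ1→X11] = [4, 5, 9]
r5 m[φ1→X8] = [16, 16, 16]
r5 m[φ1→X3] = [13, 12, 11]
r5 m[φ2→X5] = [8, 8, 14]
r5 m[φ2→X3] = [5, 2, 2]
r5 m[φ3→X14] = [3, 6, 3]
r5 m[φ4→X14] = [5, 4, 4]
r5 m[φ5→X3] = [3, 2, 7]
r5 m[X14→φ0] = [8, 10, 7]
r5 m[X14→φ3] = [9, 12, 8]
r5 m[X14→φ4] = [7, 14, 7]
r5 m[X11→φ0] = [4, 5, 9]
r5 m[X11→φ1] = [12, 11, 12]
r5 m[X5→φ2] = [0, 0, 0]
r5 m[X8→φ1] = [0, 0, 0]
r5 m[X3→φ1] = [8, 4, 9]
r5 m[X3→φ2] = [9, 6, 11]
r5 m[X3→φ5] = [11, 6, 6]
r6 m[φ0→X14] = [8, 12, 9]
r6 m[φ0→X11] = [12, 11, 12]
r6 m[φ1→X11] = [4, 5, 9]
r6 m[φ1→X8] = [16, 16, 16]
r6 m[φ1→X3] = [13, 12, 11]
r6 m[φ2→X5] = [8, 8, 14]
r6 m[φ2→X3] = [5, 2, 2]
r6 m[φ3→X14] = [3, 6, 3]
r6 m[φ4→X14] = [5, 4, 4]
r6 m[φ5→X3] = [3, 2, 7]
r6 m[X14→φ0] = [8, 10, 7]
r6 m[X14→φ3] = [13, 16, 13]
r6 m[X14→φ4] = [11, 18, 12]
r6 m[X11→φ0] = [4, 5, 9]
r6 m[X11→φ1] = [12, 11, 12]
r6 m[X5→φ2] = [0, 0, 0]
r6 m[X8→φ1] = [0, 0, 0]
r6 m[X3→φ1] = [8, 4, 9]
r6 m[X3→φ2] = [16, 14, 18]
r6 m[X3→φ5] = [18, 14, 13]
r7 m[φ0→X14] = [8, 12, 9]
r7 m[φ0→X11] = [12, 11, 12]
r7 m[φ1→X11] = [4, 5, 9]
r7 m[φ1→X8] = [16, 16, 16]
r7 m[φ1→X3] = [13, 12, 11]
r7 m[φ2→X5] = [16, 16, 21]
r7 m[φ2→X3] = [5, 2, 2]
r7 m[φ3→X14] = [3, 6, 3]
r7 m[φ4→X14] = [5, 4, 4]
r7 m[φ5→X3] = [3, 2, 7]
r7 m[X14→φ0] = [8, 10, 7]
r7 m[X14→φ3] = [13, 16, 13]
r7 m[X14→φ4] = [11, 18, 12]
r7 m[X11→φ0] = [4, 5, 9]
r7 m[X11→φ1] = [12, 11, 12]
r7 m[X5→φ2] = [0, 0, 0]
r7 m[X8→φ1] = [0, 0, 0]
r7 m[X3→φ1] = [8, 4, 9]
r7 m[X3→φ2] = [16, 14, 18]
r7 m[X3→φ5] = [18, 14, 13]
r8 m[φ0→X14] = [8, 12, 9]
r8 m[φ0→X11] = [12, 11, 12]
r8 m[φ1→X11] = [4, 5, 9]
r8 m[φ1→X8] = [16, 16, 16]
r8 m[φ1→X3] = [13, 12, 11]
r8 m[φ2→X5] = [16, 16, 21]
r8 m[φ2→X3] = [5, 2, 2]
r8 m[φ3→X14] = [3, 6, 3]
r8 m[φ4→X14] = [5, 4, 4]
r8 m[φ5→X3] = [3, 2, 7]
r8 m[X14→φ0] = [8, 10, 7]
r8 m[X14→φ3] = [13, 16, 13]
r8 m[X14→φ4] = [11, 18, 12]
r8 m[X11→φ0] = [4, 5, 9]
r8 m[X11→φ1] = [12, 11, 12]
r8 m[X5→φ2] = [0, 0, 0]
r8 m[X8→φ1] = [0, 0, 0]
r8 m[X3→φ1] = [8, 4, 9]
r8 m[X3→φ2] = [16, 14, 18]
r8 m[X3→φ5] = [18, 14, 13]
fixed point reached at round 8
traceback from X14: (X14=0, X11=0, X5=0, X8=2, X3=1), score=16

assignment: (X14=0, X11=0, X5=0, X8=2, X3=1); score = 16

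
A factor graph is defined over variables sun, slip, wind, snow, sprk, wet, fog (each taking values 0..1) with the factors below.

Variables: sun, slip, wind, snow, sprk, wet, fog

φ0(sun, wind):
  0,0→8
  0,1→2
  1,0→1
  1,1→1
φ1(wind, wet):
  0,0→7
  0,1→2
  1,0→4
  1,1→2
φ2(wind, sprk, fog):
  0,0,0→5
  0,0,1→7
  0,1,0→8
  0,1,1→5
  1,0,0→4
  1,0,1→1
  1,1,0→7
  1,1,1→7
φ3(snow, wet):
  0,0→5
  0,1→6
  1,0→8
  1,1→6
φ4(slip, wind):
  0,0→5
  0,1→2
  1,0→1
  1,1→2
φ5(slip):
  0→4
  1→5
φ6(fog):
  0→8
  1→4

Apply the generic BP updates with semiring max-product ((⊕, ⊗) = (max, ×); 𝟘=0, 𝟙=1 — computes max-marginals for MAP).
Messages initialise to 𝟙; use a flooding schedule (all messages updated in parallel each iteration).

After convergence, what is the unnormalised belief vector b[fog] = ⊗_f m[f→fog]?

init: all messages = 𝟙 over 2 values
r1 m[φ0→sun] = [8, 1]
r1 m[φ0→wind] = [8, 2]
r1 m[φ1→wind] = [7, 4]
r1 m[φ1→wet] = [7, 2]
r1 m[φ2→wind] = [8, 7]
r1 m[φ2→sprk] = [7, 8]
r1 m[φ2→fog] = [8, 7]
r1 m[φ3→snow] = [6, 8]
r1 m[φ3→wet] = [8, 6]
r1 m[φ4→slip] = [5, 2]
r1 m[φ4→wind] = [5, 2]
r1 m[φ5→slip] = [4, 5]
r1 m[φ6→fog] = [8, 4]
r1 m[sun→φ0] = [1, 1]
r1 m[slip→φ4] = [1, 1]
r1 m[slip→φ5] = [1, 1]
r1 m[wind→φ0] = [1, 1]
r1 m[wind→φ1] = [1, 1]
r1 m[wind→φ2] = [1, 1]
r1 m[wind→φ4] = [1, 1]
r1 m[snow→φ3] = [1, 1]
r1 m[sprk→φ2] = [1, 1]
r1 m[wet→φ1] = [1, 1]
r1 m[wet→φ3] = [1, 1]
r1 m[fog→φ2] = [1, 1]
r1 m[fog→φ6] = [1, 1]
r2 m[φ0→sun] = [8, 1]
r2 m[φ0→wind] = [8, 2]
r2 m[φ1→wind] = [7, 4]
r2 m[φ1→wet] = [7, 2]
r2 m[φ2→wind] = [8, 7]
r2 m[φ2→sprk] = [7, 8]
r2 m[φ2→fog] = [8, 7]
r2 m[φ3→snow] = [6, 8]
r2 m[φ3→wet] = [8, 6]
r2 m[φ4→slip] = [5, 2]
r2 m[φ4→wind] = [5, 2]
r2 m[φ5→slip] = [4, 5]
r2 m[φ6→fog] = [8, 4]
r2 m[sun→φ0] = [1, 1]
r2 m[slip→φ4] = [4, 5]
r2 m[slip→φ5] = [5, 2]
r2 m[wind→φ0] = [280, 56]
r2 m[wind→φ1] = [320, 28]
r2 m[wind→φ2] = [280, 16]
r2 m[wind→φ4] = [448, 56]
r2 m[snow→φ3] = [1, 1]
r2 m[sprk→φ2] = [1, 1]
r2 m[wet→φ1] = [8, 6]
r2 m[wet→φ3] = [7, 2]
r2 m[fog→φ2] = [8, 4]
r2 m[fog→φ6] = [8, 7]
r3 m[φ0→sun] = [2240, 280]
r3 m[φ0→wind] = [8, 2]
r3 m[φ1→wind] = [56, 32]
r3 m[φ1→wet] = [2240, 640]
r3 m[φ2→wind] = [64, 56]
r3 m[φ2→sprk] = [11200, 17920]
r3 m[φ2→fog] = [2240, 1960]
r3 m[φ3→snow] = [35, 56]
r3 m[φ3→wet] = [8, 6]
r3 m[φ4→slip] = [2240, 448]
r3 m[φ4→wind] = [20, 10]
r3 m[φ5→slip] = [4, 5]
r3 m[φ6→fog] = [8, 4]
r3 m[sun→φ0] = [1, 1]
r3 m[slip→φ4] = [4, 5]
r3 m[slip→φ5] = [5, 2]
r3 m[wind→φ0] = [280, 56]
r3 m[wind→φ1] = [320, 28]
r3 m[wind→φ2] = [280, 16]
r3 m[wind→φ4] = [448, 56]
r3 m[snow→φ3] = [1, 1]
r3 m[sprk→φ2] = [1, 1]
r3 m[wet→φ1] = [8, 6]
r3 m[wet→φ3] = [7, 2]
r3 m[fog→φ2] = [8, 4]
r3 m[fog→φ6] = [8, 7]
r4 m[φ0→sun] = [2240, 280]
r4 m[φ0→wind] = [8, 2]
r4 m[φ1→wind] = [56, 32]
r4 m[φ1→wet] = [2240, 640]
r4 m[φ2→wind] = [64, 56]
r4 m[φ2→sprk] = [11200, 17920]
r4 m[φ2→fog] = [2240, 1960]
r4 m[φ3→snow] = [35, 56]
r4 m[φ3→wet] = [8, 6]
r4 m[φ4→slip] = [2240, 448]
r4 m[φ4→wind] = [20, 10]
r4 m[φ5→slip] = [4, 5]
r4 m[φ6→fog] = [8, 4]
r4 m[sun→φ0] = [1, 1]
r4 m[slip→φ4] = [4, 5]
r4 m[slip→φ5] = [2240, 448]
r4 m[wind→φ0] = [71680, 17920]
r4 m[wind→φ1] = [10240, 1120]
r4 m[wind→φ2] = [8960, 640]
r4 m[wind→φ4] = [28672, 3584]
r4 m[snow→φ3] = [1, 1]
r4 m[sprk→φ2] = [1, 1]
r4 m[wet→φ1] = [8, 6]
r4 m[wet→φ3] = [2240, 640]
r4 m[fog→φ2] = [8, 4]
r4 m[fog→φ6] = [2240, 1960]
r5 m[φ0→sun] = [573440, 71680]
r5 m[φ0→wind] = [8, 2]
r5 m[φ1→wind] = [56, 32]
r5 m[φ1→wet] = [71680, 20480]
r5 m[φ2→wind] = [64, 56]
r5 m[φ2→sprk] = [358400, 573440]
r5 m[φ2→fog] = [71680, 62720]
r5 m[φ3→snow] = [11200, 17920]
r5 m[φ3→wet] = [8, 6]
r5 m[φ4→slip] = [143360, 28672]
r5 m[φ4→wind] = [20, 10]
r5 m[φ5→slip] = [4, 5]
r5 m[φ6→fog] = [8, 4]
r5 m[sun→φ0] = [1, 1]
r5 m[slip→φ4] = [4, 5]
r5 m[slip→φ5] = [2240, 448]
r5 m[wind→φ0] = [71680, 17920]
r5 m[wind→φ1] = [10240, 1120]
r5 m[wind→φ2] = [8960, 640]
r5 m[wind→φ4] = [28672, 3584]
r5 m[snow→φ3] = [1, 1]
r5 m[sprk→φ2] = [1, 1]
r5 m[wet→φ1] = [8, 6]
r5 m[wet→φ3] = [2240, 640]
r5 m[fog→φ2] = [8, 4]
r5 m[fog→φ6] = [2240, 1960]
r6 m[φ0→sun] = [573440, 71680]
r6 m[φ0→wind] = [8, 2]
r6 m[φ1→wind] = [56, 32]
r6 m[φ1→wet] = [71680, 20480]
r6 m[φ2→wind] = [64, 56]
r6 m[φ2→sprk] = [358400, 573440]
r6 m[φ2→fog] = [71680, 62720]
r6 m[φ3→snow] = [11200, 17920]
r6 m[φ3→wet] = [8, 6]
r6 m[φ4→slip] = [143360, 28672]
r6 m[φ4→wind] = [20, 10]
r6 m[φ5→slip] = [4, 5]
r6 m[φ6→fog] = [8, 4]
r6 m[sun→φ0] = [1, 1]
r6 m[slip→φ4] = [4, 5]
r6 m[slip→φ5] = [143360, 28672]
r6 m[wind→φ0] = [71680, 17920]
r6 m[wind→φ1] = [10240, 1120]
r6 m[wind→φ2] = [8960, 640]
r6 m[wind→φ4] = [28672, 3584]
r6 m[snow→φ3] = [1, 1]
r6 m[sprk→φ2] = [1, 1]
r6 m[wet→φ1] = [8, 6]
r6 m[wet→φ3] = [71680, 20480]
r6 m[fog→φ2] = [8, 4]
r6 m[fog→φ6] = [71680, 62720]
r7 m[φ0→sun] = [573440, 71680]
r7 m[φ0→wind] = [8, 2]
r7 m[φ1→wind] = [56, 32]
r7 m[φ1→wet] = [71680, 20480]
r7 m[φ2→wind] = [64, 56]
r7 m[φ2→sprk] = [358400, 573440]
r7 m[φ2→fog] = [71680, 62720]
r7 m[φ3→snow] = [358400, 573440]
r7 m[φ3→wet] = [8, 6]
r7 m[φ4→slip] = [143360, 28672]
r7 m[φ4→wind] = [20, 10]
r7 m[φ5→slip] = [4, 5]
r7 m[φ6→fog] = [8, 4]
r7 m[sun→φ0] = [1, 1]
r7 m[slip→φ4] = [4, 5]
r7 m[slip→φ5] = [143360, 28672]
r7 m[wind→φ0] = [71680, 17920]
r7 m[wind→φ1] = [10240, 1120]
r7 m[wind→φ2] = [8960, 640]
r7 m[wind→φ4] = [28672, 3584]
r7 m[snow→φ3] = [1, 1]
r7 m[sprk→φ2] = [1, 1]
r7 m[wet→φ1] = [8, 6]
r7 m[wet→φ3] = [71680, 20480]
r7 m[fog→φ2] = [8, 4]
r7 m[fog→φ6] = [71680, 62720]
r8 m[φ0→sun] = [573440, 71680]
r8 m[φ0→wind] = [8, 2]
r8 m[φ1→wind] = [56, 32]
r8 m[φ1→wet] = [71680, 20480]
r8 m[φ2→wind] = [64, 56]
r8 m[φ2→sprk] = [358400, 573440]
r8 m[φ2→fog] = [71680, 62720]
r8 m[φ3→snow] = [358400, 573440]
r8 m[φ3→wet] = [8, 6]
r8 m[φ4→slip] = [143360, 28672]
r8 m[φ4→wind] = [20, 10]
r8 m[φ5→slip] = [4, 5]
r8 m[φ6→fog] = [8, 4]
r8 m[sun→φ0] = [1, 1]
r8 m[slip→φ4] = [4, 5]
r8 m[slip→φ5] = [143360, 28672]
r8 m[wind→φ0] = [71680, 17920]
r8 m[wind→φ1] = [10240, 1120]
r8 m[wind→φ2] = [8960, 640]
r8 m[wind→φ4] = [28672, 3584]
r8 m[snow→φ3] = [1, 1]
r8 m[sprk→φ2] = [1, 1]
r8 m[wet→φ1] = [8, 6]
r8 m[wet→φ3] = [71680, 20480]
r8 m[fog→φ2] = [8, 4]
r8 m[fog→φ6] = [71680, 62720]
fixed point reached at round 8
b[fog] = ⊗ incoming = [573440, 250880]

b[fog] = [573440, 250880]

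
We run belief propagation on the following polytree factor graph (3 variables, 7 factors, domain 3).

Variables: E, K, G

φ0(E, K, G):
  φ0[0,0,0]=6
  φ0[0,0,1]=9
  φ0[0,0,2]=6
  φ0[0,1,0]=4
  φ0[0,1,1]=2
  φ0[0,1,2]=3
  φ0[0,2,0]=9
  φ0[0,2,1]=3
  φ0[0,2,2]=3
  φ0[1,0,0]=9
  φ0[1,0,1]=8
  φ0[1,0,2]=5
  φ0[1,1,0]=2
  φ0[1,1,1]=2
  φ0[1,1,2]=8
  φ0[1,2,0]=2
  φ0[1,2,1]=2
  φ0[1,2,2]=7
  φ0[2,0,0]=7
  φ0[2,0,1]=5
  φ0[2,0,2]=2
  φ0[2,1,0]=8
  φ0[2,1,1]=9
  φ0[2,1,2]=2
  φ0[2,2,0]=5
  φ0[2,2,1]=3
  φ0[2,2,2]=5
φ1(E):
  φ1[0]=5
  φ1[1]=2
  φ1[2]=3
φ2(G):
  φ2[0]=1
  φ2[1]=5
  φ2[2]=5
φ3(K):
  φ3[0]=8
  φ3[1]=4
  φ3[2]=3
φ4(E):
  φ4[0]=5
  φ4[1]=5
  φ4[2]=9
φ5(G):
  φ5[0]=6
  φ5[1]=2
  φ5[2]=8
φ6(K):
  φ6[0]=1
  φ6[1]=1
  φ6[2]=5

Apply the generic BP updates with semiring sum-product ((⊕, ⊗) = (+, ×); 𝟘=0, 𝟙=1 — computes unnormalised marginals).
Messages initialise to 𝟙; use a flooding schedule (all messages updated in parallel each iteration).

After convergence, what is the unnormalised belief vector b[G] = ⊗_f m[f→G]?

init: all messages = 𝟙 over 3 values
r1 m[φ0→E] = [45, 45, 46]
r1 m[φ0→K] = [57, 40, 39]
r1 m[φ0→G] = [52, 43, 41]
r1 m[φ1→E] = [5, 2, 3]
r1 m[φ2→G] = [1, 5, 5]
r1 m[φ3→K] = [8, 4, 3]
r1 m[φ4→E] = [5, 5, 9]
r1 m[φ5→G] = [6, 2, 8]
r1 m[φ6→K] = [1, 1, 5]
r1 m[E→φ0] = [1, 1, 1]
r1 m[E→φ1] = [1, 1, 1]
r1 m[E→φ4] = [1, 1, 1]
r1 m[K→φ0] = [1, 1, 1]
r1 m[K→φ3] = [1, 1, 1]
r1 m[K→φ6] = [1, 1, 1]
r1 m[G→φ0] = [1, 1, 1]
r1 m[G→φ2] = [1, 1, 1]
r1 m[G→φ5] = [1, 1, 1]
r2 m[φ0→E] = [45, 45, 46]
r2 m[φ0→K] = [57, 40, 39]
r2 m[φ0→G] = [52, 43, 41]
r2 m[φ1→E] = [5, 2, 3]
r2 m[φ2→G] = [1, 5, 5]
r2 m[φ3→K] = [8, 4, 3]
r2 m[φ4→E] = [5, 5, 9]
r2 m[φ5→G] = [6, 2, 8]
r2 m[φ6→K] = [1, 1, 5]
r2 m[E→φ0] = [25, 10, 27]
r2 m[E→φ1] = [225, 225, 414]
r2 m[E→φ4] = [225, 90, 138]
r2 m[K→φ0] = [8, 4, 15]
r2 m[K→φ3] = [57, 40, 195]
r2 m[K→φ6] = [456, 160, 117]
r2 m[G→φ0] = [6, 10, 40]
r2 m[G→φ2] = [312, 86, 328]
r2 m[G→φ5] = [52, 215, 205]
r3 m[φ0→E] = [6644, 8760, 6148]
r3 m[φ0→K] = [17134, 13506, 15240]
r3 m[φ0→G] = [10476, 7412, 7068]
r3 m[φ1→E] = [5, 2, 3]
r3 m[φ2→G] = [1, 5, 5]
r3 m[φ3→K] = [8, 4, 3]
r3 m[φ4→E] = [5, 5, 9]
r3 m[φ5→G] = [6, 2, 8]
r3 m[φ6→K] = [1, 1, 5]
r3 m[E→φ0] = [25, 10, 27]
r3 m[E→φ1] = [225, 225, 414]
r3 m[E→φ4] = [225, 90, 138]
r3 m[K→φ0] = [8, 4, 15]
r3 m[K→φ3] = [57, 40, 195]
r3 m[K→φ6] = [456, 160, 117]
r3 m[G→φ0] = [6, 10, 40]
r3 m[G→φ2] = [312, 86, 328]
r3 m[G→φ5] = [52, 215, 205]
r4 m[φ0→E] = [6644, 8760, 6148]
r4 m[φ0→K] = [17134, 13506, 15240]
r4 m[φ0→G] = [10476, 7412, 7068]
r4 m[φ1→E] = [5, 2, 3]
r4 m[φ2→G] = [1, 5, 5]
r4 m[φ3→K] = [8, 4, 3]
r4 m[φ4→E] = [5, 5, 9]
r4 m[φ5→G] = [6, 2, 8]
r4 m[φ6→K] = [1, 1, 5]
r4 m[E→φ0] = [25, 10, 27]
r4 m[E→φ1] = [33220, 43800, 55332]
r4 m[E→φ4] = [33220, 17520, 18444]
r4 m[K→φ0] = [8, 4, 15]
r4 m[K→φ3] = [17134, 13506, 76200]
r4 m[K→φ6] = [137072, 54024, 45720]
r4 m[G→φ0] = [6, 10, 40]
r4 m[G→φ2] = [62856, 14824, 56544]
r4 m[G→φ5] = [10476, 37060, 35340]
r5 m[φ0→E] = [6644, 8760, 6148]
r5 m[φ0→K] = [17134, 13506, 15240]
r5 m[φ0→G] = [10476, 7412, 7068]
r5 m[φ1→E] = [5, 2, 3]
r5 m[φ2→G] = [1, 5, 5]
r5 m[φ3→K] = [8, 4, 3]
r5 m[φ4→E] = [5, 5, 9]
r5 m[φ5→G] = [6, 2, 8]
r5 m[φ6→K] = [1, 1, 5]
r5 m[E→φ0] = [25, 10, 27]
r5 m[E→φ1] = [33220, 43800, 55332]
r5 m[E→φ4] = [33220, 17520, 18444]
r5 m[K→φ0] = [8, 4, 15]
r5 m[K→φ3] = [17134, 13506, 76200]
r5 m[K→φ6] = [137072, 54024, 45720]
r5 m[G→φ0] = [6, 10, 40]
r5 m[G→φ2] = [62856, 14824, 56544]
r5 m[G→φ5] = [10476, 37060, 35340]
fixed point reached at round 5
b[G] = ⊗ incoming = [62856, 74120, 282720]

b[G] = [62856, 74120, 282720]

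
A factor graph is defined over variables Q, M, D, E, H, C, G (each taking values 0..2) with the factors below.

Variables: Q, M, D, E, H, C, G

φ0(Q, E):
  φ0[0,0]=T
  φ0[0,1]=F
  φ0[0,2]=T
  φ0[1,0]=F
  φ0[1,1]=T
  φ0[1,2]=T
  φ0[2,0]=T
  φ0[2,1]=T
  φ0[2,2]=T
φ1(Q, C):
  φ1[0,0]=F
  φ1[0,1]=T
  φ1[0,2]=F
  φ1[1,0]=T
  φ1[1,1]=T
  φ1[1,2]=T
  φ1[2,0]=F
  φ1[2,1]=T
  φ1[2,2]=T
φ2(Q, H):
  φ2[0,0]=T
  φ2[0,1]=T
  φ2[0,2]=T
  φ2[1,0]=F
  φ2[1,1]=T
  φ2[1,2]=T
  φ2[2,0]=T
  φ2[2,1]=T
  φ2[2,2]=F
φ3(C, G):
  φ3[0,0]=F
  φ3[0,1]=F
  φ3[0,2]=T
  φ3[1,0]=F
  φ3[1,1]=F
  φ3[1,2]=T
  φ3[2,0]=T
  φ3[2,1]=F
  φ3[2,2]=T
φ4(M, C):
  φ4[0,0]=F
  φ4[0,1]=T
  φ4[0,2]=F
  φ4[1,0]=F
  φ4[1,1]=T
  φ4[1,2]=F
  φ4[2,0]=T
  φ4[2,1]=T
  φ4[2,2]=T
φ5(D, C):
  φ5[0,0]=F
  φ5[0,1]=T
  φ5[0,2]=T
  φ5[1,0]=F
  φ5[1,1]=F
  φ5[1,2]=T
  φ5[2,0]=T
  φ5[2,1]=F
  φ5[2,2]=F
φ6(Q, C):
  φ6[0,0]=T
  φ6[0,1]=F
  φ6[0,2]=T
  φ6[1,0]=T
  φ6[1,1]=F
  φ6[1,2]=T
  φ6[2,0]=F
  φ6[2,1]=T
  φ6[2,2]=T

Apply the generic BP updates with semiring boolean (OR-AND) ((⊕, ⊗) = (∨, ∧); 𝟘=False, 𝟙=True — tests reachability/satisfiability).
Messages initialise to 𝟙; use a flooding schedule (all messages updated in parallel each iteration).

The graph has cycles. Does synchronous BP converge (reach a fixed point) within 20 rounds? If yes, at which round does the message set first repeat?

CONVERGED at round 2

init: all messages = 𝟙 over 3 values
r1 m[φ0→Q] = [T, T, T]
r1 m[φ0→E] = [T, T, T]
r1 m[φ1→Q] = [T, T, T]
r1 m[φ1→C] = [T, T, T]
r1 m[φ2→Q] = [T, T, T]
r1 m[φ2→H] = [T, T, T]
r1 m[φ3→C] = [T, T, T]
r1 m[φ3→G] = [T, F, T]
r1 m[φ4→M] = [T, T, T]
r1 m[φ4→C] = [T, T, T]
r1 m[φ5→D] = [T, T, T]
r1 m[φ5→C] = [T, T, T]
r1 m[φ6→Q] = [T, T, T]
r1 m[φ6→C] = [T, T, T]
r1 m[Q→φ0] = [T, T, T]
r1 m[Q→φ1] = [T, T, T]
r1 m[Q→φ2] = [T, T, T]
r1 m[Q→φ6] = [T, T, T]
r1 m[M→φ4] = [T, T, T]
r1 m[D→φ5] = [T, T, T]
r1 m[E→φ0] = [T, T, T]
r1 m[H→φ2] = [T, T, T]
r1 m[C→φ1] = [T, T, T]
r1 m[C→φ3] = [T, T, T]
r1 m[C→φ4] = [T, T, T]
r1 m[C→φ5] = [T, T, T]
r1 m[C→φ6] = [T, T, T]
r1 m[G→φ3] = [T, T, T]
r2 m[φ0→Q] = [T, T, T]
r2 m[φ0→E] = [T, T, T]
r2 m[φ1→Q] = [T, T, T]
r2 m[φ1→C] = [T, T, T]
r2 m[φ2→Q] = [T, T, T]
r2 m[φ2→H] = [T, T, T]
r2 m[φ3→C] = [T, T, T]
r2 m[φ3→G] = [T, F, T]
r2 m[φ4→M] = [T, T, T]
r2 m[φ4→C] = [T, T, T]
r2 m[φ5→D] = [T, T, T]
r2 m[φ5→C] = [T, T, T]
r2 m[φ6→Q] = [T, T, T]
r2 m[φ6→C] = [T, T, T]
r2 m[Q→φ0] = [T, T, T]
r2 m[Q→φ1] = [T, T, T]
r2 m[Q→φ2] = [T, T, T]
r2 m[Q→φ6] = [T, T, T]
r2 m[M→φ4] = [T, T, T]
r2 m[D→φ5] = [T, T, T]
r2 m[E→φ0] = [T, T, T]
r2 m[H→φ2] = [T, T, T]
r2 m[C→φ1] = [T, T, T]
r2 m[C→φ3] = [T, T, T]
r2 m[C→φ4] = [T, T, T]
r2 m[C→φ5] = [T, T, T]
r2 m[C→φ6] = [T, T, T]
r2 m[G→φ3] = [T, T, T]
fixed point reached at round 2
messages reach a fixed point at round 2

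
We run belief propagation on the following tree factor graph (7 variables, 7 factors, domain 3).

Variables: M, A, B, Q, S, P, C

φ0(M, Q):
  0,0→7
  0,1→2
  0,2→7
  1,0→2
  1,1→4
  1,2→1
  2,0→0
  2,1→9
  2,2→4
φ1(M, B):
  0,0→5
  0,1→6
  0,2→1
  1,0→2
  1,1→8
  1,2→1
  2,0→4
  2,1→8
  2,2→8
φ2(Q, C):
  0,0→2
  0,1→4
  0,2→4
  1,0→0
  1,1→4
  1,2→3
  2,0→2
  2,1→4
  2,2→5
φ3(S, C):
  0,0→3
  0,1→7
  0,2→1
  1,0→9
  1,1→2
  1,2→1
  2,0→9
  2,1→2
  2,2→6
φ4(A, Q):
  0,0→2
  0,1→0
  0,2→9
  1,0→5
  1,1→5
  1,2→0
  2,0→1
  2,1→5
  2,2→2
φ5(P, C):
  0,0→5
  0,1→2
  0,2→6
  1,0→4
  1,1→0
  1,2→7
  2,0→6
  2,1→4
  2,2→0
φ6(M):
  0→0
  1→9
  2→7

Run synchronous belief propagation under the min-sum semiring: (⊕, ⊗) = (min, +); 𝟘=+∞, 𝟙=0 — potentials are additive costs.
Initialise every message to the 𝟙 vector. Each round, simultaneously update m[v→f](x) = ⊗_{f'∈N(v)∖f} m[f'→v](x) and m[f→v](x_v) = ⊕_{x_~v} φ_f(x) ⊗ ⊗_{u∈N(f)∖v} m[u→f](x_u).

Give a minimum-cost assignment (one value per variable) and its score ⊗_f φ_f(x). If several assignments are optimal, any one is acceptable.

assignment: (M=0, A=0, B=2, Q=1, S=0, P=2, C=2); score = 7

init: all messages = 𝟙 over 3 values
r1 m[φ0→M] = [2, 1, 0]
r1 m[φ0→Q] = [0, 2, 1]
r1 m[φ1→M] = [1, 1, 4]
r1 m[φ1→B] = [2, 6, 1]
r1 m[φ2→Q] = [2, 0, 2]
r1 m[φ2→C] = [0, 4, 3]
r1 m[φ3→S] = [1, 1, 2]
r1 m[φ3→C] = [3, 2, 1]
r1 m[φ4→A] = [0, 0, 1]
r1 m[φ4→Q] = [1, 0, 0]
r1 m[φ5→P] = [2, 0, 0]
r1 m[φ5→C] = [4, 0, 0]
r1 m[φ6→M] = [0, 9, 7]
r1 m[M→φ0] = [0, 0, 0]
r1 m[M→φ1] = [0, 0, 0]
r1 m[M→φ6] = [0, 0, 0]
r1 m[A→φ4] = [0, 0, 0]
r1 m[B→φ1] = [0, 0, 0]
r1 m[Q→φ0] = [0, 0, 0]
r1 m[Q→φ2] = [0, 0, 0]
r1 m[Q→φ4] = [0, 0, 0]
r1 m[S→φ3] = [0, 0, 0]
r1 m[P→φ5] = [0, 0, 0]
r1 m[C→φ2] = [0, 0, 0]
r1 m[C→φ3] = [0, 0, 0]
r1 m[C→φ5] = [0, 0, 0]
r2 m[φ0→M] = [2, 1, 0]
r2 m[φ0→Q] = [0, 2, 1]
r2 m[φ1→M] = [1, 1, 4]
r2 m[φ1→B] = [2, 6, 1]
r2 m[φ2→Q] = [2, 0, 2]
r2 m[φ2→C] = [0, 4, 3]
r2 m[φ3→S] = [1, 1, 2]
r2 m[φ3→C] = [3, 2, 1]
r2 m[φ4→A] = [0, 0, 1]
r2 m[φ4→Q] = [1, 0, 0]
r2 m[φ5→P] = [2, 0, 0]
r2 m[φ5→C] = [4, 0, 0]
r2 m[φ6→M] = [0, 9, 7]
r2 m[M→φ0] = [1, 10, 11]
r2 m[M→φ1] = [2, 10, 7]
r2 m[M→φ6] = [3, 2, 4]
r2 m[A→φ4] = [0, 0, 0]
r2 m[B→φ1] = [0, 0, 0]
r2 m[Q→φ0] = [3, 0, 2]
r2 m[Q→φ2] = [1, 2, 1]
r2 m[Q→φ4] = [2, 2, 3]
r2 m[S→φ3] = [0, 0, 0]
r2 m[P→φ5] = [0, 0, 0]
r2 m[C→φ2] = [7, 2, 1]
r2 m[C→φ3] = [4, 4, 3]
r2 m[C→φ5] = [3, 6, 4]
r3 m[φ0→M] = [2, 3, 3]
r3 m[φ0→Q] = [8, 3, 8]
r3 m[φ1→M] = [1, 1, 4]
r3 m[φ1→B] = [7, 8, 3]
r3 m[φ2→Q] = [5, 4, 6]
r3 m[φ2→C] = [2, 5, 5]
r3 m[φ3→S] = [4, 4, 6]
r3 m[φ3→C] = [3, 2, 1]
r3 m[φ4→A] = [2, 3, 3]
r3 m[φ4→Q] = [1, 0, 0]
r3 m[φ5→P] = [8, 6, 4]
r3 m[φ5→C] = [4, 0, 0]
r3 m[φ6→M] = [0, 9, 7]
r3 m[M→φ0] = [1, 10, 11]
r3 m[M→φ1] = [2, 10, 7]
r3 m[M→φ6] = [3, 2, 4]
r3 m[A→φ4] = [0, 0, 0]
r3 m[B→φ1] = [0, 0, 0]
r3 m[Q→φ0] = [3, 0, 2]
r3 m[Q→φ2] = [1, 2, 1]
r3 m[Q→φ4] = [2, 2, 3]
r3 m[S→φ3] = [0, 0, 0]
r3 m[P→φ5] = [0, 0, 0]
r3 m[C→φ2] = [7, 2, 1]
r3 m[C→φ3] = [4, 4, 3]
r3 m[C→φ5] = [3, 6, 4]
r4 m[φ0→M] = [2, 3, 3]
r4 m[φ0→Q] = [8, 3, 8]
r4 m[φ1→M] = [1, 1, 4]
r4 m[φ1→B] = [7, 8, 3]
r4 m[φ2→Q] = [5, 4, 6]
r4 m[φ2→C] = [2, 5, 5]
r4 m[φ3→S] = [4, 4, 6]
r4 m[φ3→C] = [3, 2, 1]
r4 m[φ4→A] = [2, 3, 3]
r4 m[φ4→Q] = [1, 0, 0]
r4 m[φ5→P] = [8, 6, 4]
r4 m[φ5→C] = [4, 0, 0]
r4 m[φ6→M] = [0, 9, 7]
r4 m[M→φ0] = [1, 10, 11]
r4 m[M→φ1] = [2, 12, 10]
r4 m[M→φ6] = [3, 4, 7]
r4 m[A→φ4] = [0, 0, 0]
r4 m[B→φ1] = [0, 0, 0]
r4 m[Q→φ0] = [6, 4, 6]
r4 m[Q→φ2] = [9, 3, 8]
r4 m[Q→φ4] = [13, 7, 14]
r4 m[S→φ3] = [0, 0, 0]
r4 m[P→φ5] = [0, 0, 0]
r4 m[C→φ2] = [7, 2, 1]
r4 m[C→φ3] = [6, 5, 5]
r4 m[C→φ5] = [5, 7, 6]
r5 m[φ0→M] = [6, 7, 6]
r5 m[φ0→Q] = [8, 3, 8]
r5 m[φ1→M] = [1, 1, 4]
r5 m[φ1→B] = [7, 8, 3]
r5 m[φ2→Q] = [5, 4, 6]
r5 m[φ2→C] = [3, 7, 6]
r5 m[φ3→S] = [6, 6, 7]
r5 m[φ3→C] = [3, 2, 1]
r5 m[φ4→A] = [7, 12, 12]
r5 m[φ4→Q] = [1, 0, 0]
r5 m[φ5→P] = [9, 7, 6]
r5 m[φ5→C] = [4, 0, 0]
r5 m[φ6→M] = [0, 9, 7]
r5 m[M→φ0] = [1, 10, 11]
r5 m[M→φ1] = [2, 12, 10]
r5 m[M→φ6] = [3, 4, 7]
r5 m[A→φ4] = [0, 0, 0]
r5 m[B→φ1] = [0, 0, 0]
r5 m[Q→φ0] = [6, 4, 6]
r5 m[Q→φ2] = [9, 3, 8]
r5 m[Q→φ4] = [13, 7, 14]
r5 m[S→φ3] = [0, 0, 0]
r5 m[P→φ5] = [0, 0, 0]
r5 m[C→φ2] = [7, 2, 1]
r5 m[C→φ3] = [6, 5, 5]
r5 m[C→φ5] = [5, 7, 6]
r6 m[φ0→M] = [6, 7, 6]
r6 m[φ0→Q] = [8, 3, 8]
r6 m[φ1→M] = [1, 1, 4]
r6 m[φ1→B] = [7, 8, 3]
r6 m[φ2→Q] = [5, 4, 6]
r6 m[φ2→C] = [3, 7, 6]
r6 m[φ3→S] = [6, 6, 7]
r6 m[φ3→C] = [3, 2, 1]
r6 m[φ4→A] = [7, 12, 12]
r6 m[φ4→Q] = [1, 0, 0]
r6 m[φ5→P] = [9, 7, 6]
r6 m[φ5→C] = [4, 0, 0]
r6 m[φ6→M] = [0, 9, 7]
r6 m[M→φ0] = [1, 10, 11]
r6 m[M→φ1] = [6, 16, 13]
r6 m[M→φ6] = [7, 8, 10]
r6 m[A→φ4] = [0, 0, 0]
r6 m[B→φ1] = [0, 0, 0]
r6 m[Q→φ0] = [6, 4, 6]
r6 m[Q→φ2] = [9, 3, 8]
r6 m[Q→φ4] = [13, 7, 14]
r6 m[S→φ3] = [0, 0, 0]
r6 m[P→φ5] = [0, 0, 0]
r6 m[C→φ2] = [7, 2, 1]
r6 m[C→φ3] = [7, 7, 6]
r6 m[C→φ5] = [6, 9, 7]
r7 m[φ0→M] = [6, 7, 6]
r7 m[φ0→Q] = [8, 3, 8]
r7 m[φ1→M] = [1, 1, 4]
r7 m[φ1→B] = [11, 12, 7]
r7 m[φ2→Q] = [5, 4, 6]
r7 m[φ2→C] = [3, 7, 6]
r7 m[φ3→S] = [7, 7, 9]
r7 m[φ3→C] = [3, 2, 1]
r7 m[φ4→A] = [7, 12, 12]
r7 m[φ4→Q] = [1, 0, 0]
r7 m[φ5→P] = [11, 9, 7]
r7 m[φ5→C] = [4, 0, 0]
r7 m[φ6→M] = [0, 9, 7]
r7 m[M→φ0] = [1, 10, 11]
r7 m[M→φ1] = [6, 16, 13]
r7 m[M→φ6] = [7, 8, 10]
r7 m[A→φ4] = [0, 0, 0]
r7 m[B→φ1] = [0, 0, 0]
r7 m[Q→φ0] = [6, 4, 6]
r7 m[Q→φ2] = [9, 3, 8]
r7 m[Q→φ4] = [13, 7, 14]
r7 m[S→φ3] = [0, 0, 0]
r7 m[P→φ5] = [0, 0, 0]
r7 m[C→φ2] = [7, 2, 1]
r7 m[C→φ3] = [7, 7, 6]
r7 m[C→φ5] = [6, 9, 7]
r8 m[φ0→M] = [6, 7, 6]
r8 m[φ0→Q] = [8, 3, 8]
r8 m[φ1→M] = [1, 1, 4]
r8 m[φ1→B] = [11, 12, 7]
r8 m[φ2→Q] = [5, 4, 6]
r8 m[φ2→C] = [3, 7, 6]
r8 m[φ3→S] = [7, 7, 9]
r8 m[φ3→C] = [3, 2, 1]
r8 m[φ4→A] = [7, 12, 12]
r8 m[φ4→Q] = [1, 0, 0]
r8 m[φ5→P] = [11, 9, 7]
r8 m[φ5→C] = [4, 0, 0]
r8 m[φ6→M] = [0, 9, 7]
r8 m[M→φ0] = [1, 10, 11]
r8 m[M→φ1] = [6, 16, 13]
r8 m[M→φ6] = [7, 8, 10]
r8 m[A→φ4] = [0, 0, 0]
r8 m[B→φ1] = [0, 0, 0]
r8 m[Q→φ0] = [6, 4, 6]
r8 m[Q→φ2] = [9, 3, 8]
r8 m[Q→φ4] = [13, 7, 14]
r8 m[S→φ3] = [0, 0, 0]
r8 m[P→φ5] = [0, 0, 0]
r8 m[C→φ2] = [7, 2, 1]
r8 m[C→φ3] = [7, 7, 6]
r8 m[C→φ5] = [6, 9, 7]
fixed point reached at round 8
traceback from M: (M=0, A=0, B=2, Q=1, S=0, P=2, C=2), score=7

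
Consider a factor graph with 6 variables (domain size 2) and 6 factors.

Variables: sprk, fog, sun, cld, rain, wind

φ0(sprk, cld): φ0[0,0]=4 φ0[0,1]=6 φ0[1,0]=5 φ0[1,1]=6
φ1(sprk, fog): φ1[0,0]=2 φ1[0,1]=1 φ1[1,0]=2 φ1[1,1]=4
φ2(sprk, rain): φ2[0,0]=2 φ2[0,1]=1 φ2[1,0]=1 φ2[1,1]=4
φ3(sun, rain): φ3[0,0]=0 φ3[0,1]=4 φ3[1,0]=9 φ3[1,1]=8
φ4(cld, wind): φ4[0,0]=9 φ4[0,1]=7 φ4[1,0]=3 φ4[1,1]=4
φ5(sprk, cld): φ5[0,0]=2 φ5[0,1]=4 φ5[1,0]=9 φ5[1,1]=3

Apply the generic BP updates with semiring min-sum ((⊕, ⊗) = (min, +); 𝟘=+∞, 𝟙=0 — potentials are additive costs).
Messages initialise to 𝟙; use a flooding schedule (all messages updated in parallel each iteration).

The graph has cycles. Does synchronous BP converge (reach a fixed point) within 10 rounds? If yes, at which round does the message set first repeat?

NOT CONVERGED within 10 rounds

init: all messages = 𝟙 over 2 values
r1 m[φ0→sprk] = [4, 5]
r1 m[φ0→cld] = [4, 6]
r1 m[φ1→sprk] = [1, 2]
r1 m[φ1→fog] = [2, 1]
r1 m[φ2→sprk] = [1, 1]
r1 m[φ2→rain] = [1, 1]
r1 m[φ3→sun] = [0, 8]
r1 m[φ3→rain] = [0, 4]
r1 m[φ4→cld] = [7, 3]
r1 m[φ4→wind] = [3, 4]
r1 m[φ5→sprk] = [2, 3]
r1 m[φ5→cld] = [2, 3]
r1 m[sprk→φ0] = [0, 0]
r1 m[sprk→φ1] = [0, 0]
r1 m[sprk→φ2] = [0, 0]
r1 m[sprk→φ5] = [0, 0]
r1 m[fog→φ1] = [0, 0]
r1 m[sun→φ3] = [0, 0]
r1 m[cld→φ0] = [0, 0]
r1 m[cld→φ4] = [0, 0]
r1 m[cld→φ5] = [0, 0]
r1 m[rain→φ2] = [0, 0]
r1 m[rain→φ3] = [0, 0]
r1 m[wind→φ4] = [0, 0]
r2 m[φ0→sprk] = [4, 5]
r2 m[φ0→cld] = [4, 6]
r2 m[φ1→sprk] = [1, 2]
r2 m[φ1→fog] = [2, 1]
r2 m[φ2→sprk] = [1, 1]
r2 m[φ2→rain] = [1, 1]
r2 m[φ3→sun] = [0, 8]
r2 m[φ3→rain] = [0, 4]
r2 m[φ4→cld] = [7, 3]
r2 m[φ4→wind] = [3, 4]
r2 m[φ5→sprk] = [2, 3]
r2 m[φ5→cld] = [2, 3]
r2 m[sprk→φ0] = [4, 6]
r2 m[sprk→φ1] = [7, 9]
r2 m[sprk→φ2] = [7, 10]
r2 m[sprk→φ5] = [6, 8]
r2 m[fog→φ1] = [0, 0]
r2 m[sun→φ3] = [0, 0]
r2 m[cld→φ0] = [9, 6]
r2 m[cld→φ4] = [6, 9]
r2 m[cld→φ5] = [11, 9]
r2 m[rain→φ2] = [0, 4]
r2 m[rain→φ3] = [1, 1]
r2 m[wind→φ4] = [0, 0]
r3 m[φ0→sprk] = [12, 12]
r3 m[φ0→cld] = [8, 10]
r3 m[φ1→sprk] = [1, 2]
r3 m[φ1→fog] = [9, 8]
r3 m[φ2→sprk] = [2, 1]
r3 m[φ2→rain] = [9, 8]
r3 m[φ3→sun] = [1, 9]
r3 m[φ3→rain] = [0, 4]
r3 m[φ4→cld] = [7, 3]
r3 m[φ4→wind] = [12, 13]
r3 m[φ5→sprk] = [13, 12]
r3 m[φ5→cld] = [8, 10]
r3 m[sprk→φ0] = [4, 6]
r3 m[sprk→φ1] = [7, 9]
r3 m[sprk→φ2] = [7, 10]
r3 m[sprk→φ5] = [6, 8]
r3 m[fog→φ1] = [0, 0]
r3 m[sun→φ3] = [0, 0]
r3 m[cld→φ0] = [9, 6]
r3 m[cld→φ4] = [6, 9]
r3 m[cld→φ5] = [11, 9]
r3 m[rain→φ2] = [0, 4]
r3 m[rain→φ3] = [1, 1]
r3 m[wind→φ4] = [0, 0]
r4 m[φ0→sprk] = [12, 12]
r4 m[φ0→cld] = [8, 10]
r4 m[φ1→sprk] = [1, 2]
r4 m[φ1→fog] = [9, 8]
r4 m[φ2→sprk] = [2, 1]
r4 m[φ2→rain] = [9, 8]
r4 m[φ3→sun] = [1, 9]
r4 m[φ3→rain] = [0, 4]
r4 m[φ4→cld] = [7, 3]
r4 m[φ4→wind] = [12, 13]
r4 m[φ5→sprk] = [13, 12]
r4 m[φ5→cld] = [8, 10]
r4 m[sprk→φ0] = [16, 15]
r4 m[sprk→φ1] = [27, 25]
r4 m[sprk→φ2] = [26, 26]
r4 m[sprk→φ5] = [15, 15]
r4 m[fog→φ1] = [0, 0]
r4 m[sun→φ3] = [0, 0]
r4 m[cld→φ0] = [15, 13]
r4 m[cld→φ4] = [16, 20]
r4 m[cld→φ5] = [15, 13]
r4 m[rain→φ2] = [0, 4]
r4 m[rain→φ3] = [9, 8]
r4 m[wind→φ4] = [0, 0]
r5 m[φ0→sprk] = [19, 19]
r5 m[φ0→cld] = [20, 21]
r5 m[φ1→sprk] = [1, 2]
r5 m[φ1→fog] = [27, 28]
r5 m[φ2→sprk] = [2, 1]
r5 m[φ2→rain] = [27, 27]
r5 m[φ3→sun] = [9, 16]
r5 m[φ3→rain] = [0, 4]
r5 m[φ4→cld] = [7, 3]
r5 m[φ4→wind] = [23, 23]
r5 m[φ5→sprk] = [17, 16]
r5 m[φ5→cld] = [17, 18]
r5 m[sprk→φ0] = [16, 15]
r5 m[sprk→φ1] = [27, 25]
r5 m[sprk→φ2] = [26, 26]
r5 m[sprk→φ5] = [15, 15]
r5 m[fog→φ1] = [0, 0]
r5 m[sun→φ3] = [0, 0]
r5 m[cld→φ0] = [15, 13]
r5 m[cld→φ4] = [16, 20]
r5 m[cld→φ5] = [15, 13]
r5 m[rain→φ2] = [0, 4]
r5 m[rain→φ3] = [9, 8]
r5 m[wind→φ4] = [0, 0]
r6 m[φ0→sprk] = [19, 19]
r6 m[φ0→cld] = [20, 21]
r6 m[φ1→sprk] = [1, 2]
r6 m[φ1→fog] = [27, 28]
r6 m[φ2→sprk] = [2, 1]
r6 m[φ2→rain] = [27, 27]
r6 m[φ3→sun] = [9, 16]
r6 m[φ3→rain] = [0, 4]
r6 m[φ4→cld] = [7, 3]
r6 m[φ4→wind] = [23, 23]
r6 m[φ5→sprk] = [17, 16]
r6 m[φ5→cld] = [17, 18]
r6 m[sprk→φ0] = [20, 19]
r6 m[sprk→φ1] = [38, 36]
r6 m[sprk→φ2] = [37, 37]
r6 m[sprk→φ5] = [22, 22]
r6 m[fog→φ1] = [0, 0]
r6 m[sun→φ3] = [0, 0]
r6 m[cld→φ0] = [24, 21]
r6 m[cld→φ4] = [37, 39]
r6 m[cld→φ5] = [27, 24]
r6 m[rain→φ2] = [0, 4]
r6 m[rain→φ3] = [27, 27]
r6 m[wind→φ4] = [0, 0]
r7 m[φ0→sprk] = [27, 27]
r7 m[φ0→cld] = [24, 25]
r7 m[φ1→sprk] = [1, 2]
r7 m[φ1→fog] = [38, 39]
r7 m[φ2→sprk] = [2, 1]
r7 m[φ2→rain] = [38, 38]
r7 m[φ3→sun] = [27, 35]
r7 m[φ3→rain] = [0, 4]
r7 m[φ4→cld] = [7, 3]
r7 m[φ4→wind] = [42, 43]
r7 m[φ5→sprk] = [28, 27]
r7 m[φ5→cld] = [24, 25]
r7 m[sprk→φ0] = [20, 19]
r7 m[sprk→φ1] = [38, 36]
r7 m[sprk→φ2] = [37, 37]
r7 m[sprk→φ5] = [22, 22]
r7 m[fog→φ1] = [0, 0]
r7 m[sun→φ3] = [0, 0]
r7 m[cld→φ0] = [24, 21]
r7 m[cld→φ4] = [37, 39]
r7 m[cld→φ5] = [27, 24]
r7 m[rain→φ2] = [0, 4]
r7 m[rain→φ3] = [27, 27]
r7 m[wind→φ4] = [0, 0]
r8 m[φ0→sprk] = [27, 27]
r8 m[φ0→cld] = [24, 25]
r8 m[φ1→sprk] = [1, 2]
r8 m[φ1→fog] = [38, 39]
r8 m[φ2→sprk] = [2, 1]
r8 m[φ2→rain] = [38, 38]
r8 m[φ3→sun] = [27, 35]
r8 m[φ3→rain] = [0, 4]
r8 m[φ4→cld] = [7, 3]
r8 m[φ4→wind] = [42, 43]
r8 m[φ5→sprk] = [28, 27]
r8 m[φ5→cld] = [24, 25]
r8 m[sprk→φ0] = [31, 30]
r8 m[sprk→φ1] = [57, 55]
r8 m[sprk→φ2] = [56, 56]
r8 m[sprk→φ5] = [30, 30]
r8 m[fog→φ1] = [0, 0]
r8 m[sun→φ3] = [0, 0]
r8 m[cld→φ0] = [31, 28]
r8 m[cld→φ4] = [48, 50]
r8 m[cld→φ5] = [31, 28]
r8 m[rain→φ2] = [0, 4]
r8 m[rain→φ3] = [38, 38]
r8 m[wind→φ4] = [0, 0]
r9 m[φ0→sprk] = [34, 34]
r9 m[φ0→cld] = [35, 36]
r9 m[φ1→sprk] = [1, 2]
r9 m[φ1→fog] = [57, 58]
r9 m[φ2→sprk] = [2, 1]
r9 m[φ2→rain] = [57, 57]
r9 m[φ3→sun] = [38, 46]
r9 m[φ3→rain] = [0, 4]
r9 m[φ4→cld] = [7, 3]
r9 m[φ4→wind] = [53, 54]
r9 m[φ5→sprk] = [32, 31]
r9 m[φ5→cld] = [32, 33]
r9 m[sprk→φ0] = [31, 30]
r9 m[sprk→φ1] = [57, 55]
r9 m[sprk→φ2] = [56, 56]
r9 m[sprk→φ5] = [30, 30]
r9 m[fog→φ1] = [0, 0]
r9 m[sun→φ3] = [0, 0]
r9 m[cld→φ0] = [31, 28]
r9 m[cld→φ4] = [48, 50]
r9 m[cld→φ5] = [31, 28]
r9 m[rain→φ2] = [0, 4]
r9 m[rain→φ3] = [38, 38]
r9 m[wind→φ4] = [0, 0]
r10 m[φ0→sprk] = [34, 34]
r10 m[φ0→cld] = [35, 36]
r10 m[φ1→sprk] = [1, 2]
r10 m[φ1→fog] = [57, 58]
r10 m[φ2→sprk] = [2, 1]
r10 m[φ2→rain] = [57, 57]
r10 m[φ3→sun] = [38, 46]
r10 m[φ3→rain] = [0, 4]
r10 m[φ4→cld] = [7, 3]
r10 m[φ4→wind] = [53, 54]
r10 m[φ5→sprk] = [32, 31]
r10 m[φ5→cld] = [32, 33]
r10 m[sprk→φ0] = [35, 34]
r10 m[sprk→φ1] = [68, 66]
r10 m[sprk→φ2] = [67, 67]
r10 m[sprk→φ5] = [37, 37]
r10 m[fog→φ1] = [0, 0]
r10 m[sun→φ3] = [0, 0]
r10 m[cld→φ0] = [39, 36]
r10 m[cld→φ4] = [67, 69]
r10 m[cld→φ5] = [42, 39]
r10 m[rain→φ2] = [0, 4]
r10 m[rain→φ3] = [57, 57]
r10 m[wind→φ4] = [0, 0]
no fixed point within 10 rounds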